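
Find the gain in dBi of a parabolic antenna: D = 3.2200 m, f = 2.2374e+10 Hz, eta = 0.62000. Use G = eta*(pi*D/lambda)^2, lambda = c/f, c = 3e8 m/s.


lambda = c / f = 3.0000e+08 / 2.2374e+10 = 0.01340842 m
G_linear = 0.62000 * (pi * 3.2200 / 0.01340842)^2 = 352897.0
G_dBi = 10 * log10(352897.0) = 55.48 dBi

55.48 dBi


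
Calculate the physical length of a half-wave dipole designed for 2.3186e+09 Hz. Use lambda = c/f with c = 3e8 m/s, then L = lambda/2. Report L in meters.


lambda = c / f = 3.0000e+08 / 2.3186e+09 = 0.1293884 m
L = lambda / 2 = 0.1293884 / 2 = 0.06469 m

0.06469 m


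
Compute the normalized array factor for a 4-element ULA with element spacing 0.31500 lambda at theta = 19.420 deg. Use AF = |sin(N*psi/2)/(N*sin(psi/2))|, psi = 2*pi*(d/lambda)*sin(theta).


psi = 2*pi*0.31500*sin(19.420 deg) = 0.6580660 rad
AF = |sin(4*0.6580660/2) / (4*sin(0.6580660/2))| = 0.7487

0.7487


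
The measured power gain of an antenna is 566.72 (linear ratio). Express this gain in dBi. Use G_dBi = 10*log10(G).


G_dBi = 10 * log10(566.72) = 27.53 dBi

27.53 dBi


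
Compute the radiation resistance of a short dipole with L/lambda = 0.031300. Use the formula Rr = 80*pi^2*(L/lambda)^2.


Rr = 80 * pi^2 * (0.031300)^2 = 80 * 9.869604 * 9.796900e-04 = 0.7735 ohm

0.7735 ohm


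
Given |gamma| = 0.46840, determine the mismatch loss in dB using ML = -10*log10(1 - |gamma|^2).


ML = -10 * log10(1 - 0.46840^2) = -10 * log10(0.78060144) = 1.076 dB

1.076 dB


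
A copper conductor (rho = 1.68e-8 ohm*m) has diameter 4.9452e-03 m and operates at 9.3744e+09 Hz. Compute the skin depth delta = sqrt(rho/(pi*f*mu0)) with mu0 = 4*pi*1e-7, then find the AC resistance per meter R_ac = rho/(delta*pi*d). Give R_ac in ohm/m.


delta = sqrt(1.68e-8 / (pi * 9.3744e+09 * 4*pi*1e-7)) = 6.737566e-07 m
R_ac = 1.68e-8 / (6.737566e-07 * pi * 4.9452e-03) = 1.605 ohm/m

1.605 ohm/m


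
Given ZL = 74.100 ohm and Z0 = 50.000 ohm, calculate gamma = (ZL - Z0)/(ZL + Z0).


gamma = (74.100 - 50.000) / (74.100 + 50.000) = 0.1942

0.1942


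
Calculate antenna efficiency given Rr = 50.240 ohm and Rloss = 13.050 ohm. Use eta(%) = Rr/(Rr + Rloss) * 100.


eta = 50.240 / (50.240 + 13.050) * 100 = 79.38%

79.38%


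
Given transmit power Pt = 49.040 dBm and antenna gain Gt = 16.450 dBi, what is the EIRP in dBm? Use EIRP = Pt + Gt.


EIRP = Pt + Gt = 49.040 + 16.450 = 65.49 dBm

65.49 dBm


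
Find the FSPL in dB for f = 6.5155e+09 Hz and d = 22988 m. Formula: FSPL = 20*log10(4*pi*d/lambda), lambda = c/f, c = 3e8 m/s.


lambda = c / f = 3.0000e+08 / 6.5155e+09 = 0.04604405 m
FSPL = 20 * log10(4*pi*22988/0.04604405) = 136.0 dB

136.0 dB


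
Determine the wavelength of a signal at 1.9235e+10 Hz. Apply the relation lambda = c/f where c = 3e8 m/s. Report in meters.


lambda = c / f = 3.0000e+08 / 1.9235e+10 = 0.01560 m

0.01560 m


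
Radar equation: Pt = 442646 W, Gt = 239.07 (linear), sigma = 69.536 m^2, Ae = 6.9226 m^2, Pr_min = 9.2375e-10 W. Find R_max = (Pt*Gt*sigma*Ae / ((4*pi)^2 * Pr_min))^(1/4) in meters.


R^4 = 442646*239.07*69.536*6.9226 / ((4*pi)^2 * 9.2375e-10) = 3.492098e+17
R_max = 3.492098e+17^0.25 = 24309 m

24309 m


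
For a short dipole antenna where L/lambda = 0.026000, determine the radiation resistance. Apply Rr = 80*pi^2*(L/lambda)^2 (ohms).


Rr = 80 * pi^2 * (0.026000)^2 = 80 * 9.869604 * 6.760000e-04 = 0.5337 ohm

0.5337 ohm


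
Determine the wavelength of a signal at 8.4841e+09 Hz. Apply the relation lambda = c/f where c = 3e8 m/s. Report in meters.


lambda = c / f = 3.0000e+08 / 8.4841e+09 = 0.03536 m

0.03536 m


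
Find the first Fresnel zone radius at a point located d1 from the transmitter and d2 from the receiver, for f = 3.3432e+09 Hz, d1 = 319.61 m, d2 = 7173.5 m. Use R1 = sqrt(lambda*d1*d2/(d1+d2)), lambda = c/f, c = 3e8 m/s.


lambda = c / f = 3.0000e+08 / 3.3432e+09 = 0.08973439 m
R1 = sqrt(0.08973439 * 319.61 * 7173.5 / (319.61 + 7173.5)) = 5.240 m

5.240 m


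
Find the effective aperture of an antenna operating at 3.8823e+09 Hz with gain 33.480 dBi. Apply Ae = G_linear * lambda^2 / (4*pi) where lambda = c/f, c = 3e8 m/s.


lambda = c / f = 3.0000e+08 / 3.8823e+09 = 0.07727378 m
G_linear = 10^(33.480/10) = 2228.435
Ae = G_linear * lambda^2 / (4*pi) = 2228.435 * 0.07727378^2 / (4*pi) = 1.059 m^2

1.059 m^2


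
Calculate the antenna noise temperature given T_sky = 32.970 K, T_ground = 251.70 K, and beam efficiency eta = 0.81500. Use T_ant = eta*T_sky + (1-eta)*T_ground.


T_ant = 0.81500 * 32.970 + (1 - 0.81500) * 251.70 = 73.44 K

73.44 K


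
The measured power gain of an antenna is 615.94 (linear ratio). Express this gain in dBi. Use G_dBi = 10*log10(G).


G_dBi = 10 * log10(615.94) = 27.90 dBi

27.90 dBi


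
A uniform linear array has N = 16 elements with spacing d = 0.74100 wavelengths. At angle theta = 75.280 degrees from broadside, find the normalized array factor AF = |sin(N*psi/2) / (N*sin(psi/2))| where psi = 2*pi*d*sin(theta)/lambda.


psi = 2*pi*0.74100*sin(75.280 deg) = 4.503032 rad
AF = |sin(16*4.503032/2) / (16*sin(4.503032/2))| = 0.07999

0.07999


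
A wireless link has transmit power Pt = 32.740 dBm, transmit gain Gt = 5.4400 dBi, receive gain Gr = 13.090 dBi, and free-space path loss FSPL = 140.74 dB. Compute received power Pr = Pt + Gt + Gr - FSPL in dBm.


Pr = 32.740 + 5.4400 + 13.090 - 140.74 = -89.47 dBm

-89.47 dBm


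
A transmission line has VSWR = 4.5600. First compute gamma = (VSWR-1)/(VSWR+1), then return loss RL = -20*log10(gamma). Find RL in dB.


gamma = (4.5600 - 1) / (4.5600 + 1) = 0.6402878
RL = -20 * log10(0.6402878) = 3.872 dB

3.872 dB


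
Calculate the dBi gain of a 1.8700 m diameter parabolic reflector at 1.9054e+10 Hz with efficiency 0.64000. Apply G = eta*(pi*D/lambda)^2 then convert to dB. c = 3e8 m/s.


lambda = c / f = 3.0000e+08 / 1.9054e+10 = 0.01574473 m
G_linear = 0.64000 * (pi * 1.8700 / 0.01574473)^2 = 89103.04
G_dBi = 10 * log10(89103.04) = 49.50 dBi

49.50 dBi


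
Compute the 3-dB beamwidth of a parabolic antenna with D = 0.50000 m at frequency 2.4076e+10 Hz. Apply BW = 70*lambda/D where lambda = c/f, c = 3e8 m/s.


lambda = c / f = 3.0000e+08 / 2.4076e+10 = 0.01246054 m
BW = 70 * 0.01246054 / 0.50000 = 1.744 deg

1.744 deg


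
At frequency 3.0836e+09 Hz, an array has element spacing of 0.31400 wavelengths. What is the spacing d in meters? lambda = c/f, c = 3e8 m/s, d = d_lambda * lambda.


lambda = c / f = 3.0000e+08 / 3.0836e+09 = 0.09728888 m
d = 0.31400 * 0.09728888 = 0.03055 m

0.03055 m


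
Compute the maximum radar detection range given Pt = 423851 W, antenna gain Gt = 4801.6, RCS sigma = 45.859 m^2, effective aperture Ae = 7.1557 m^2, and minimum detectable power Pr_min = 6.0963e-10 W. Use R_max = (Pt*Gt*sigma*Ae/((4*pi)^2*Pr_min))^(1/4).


R^4 = 423851*4801.6*45.859*7.1557 / ((4*pi)^2 * 6.0963e-10) = 6.937290e+18
R_max = 6.937290e+18^0.25 = 51321 m

51321 m


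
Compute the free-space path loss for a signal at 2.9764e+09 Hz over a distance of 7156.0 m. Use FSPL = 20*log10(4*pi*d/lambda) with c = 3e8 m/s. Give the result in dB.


lambda = c / f = 3.0000e+08 / 2.9764e+09 = 0.1007929 m
FSPL = 20 * log10(4*pi*7156.0/0.1007929) = 119.0 dB

119.0 dB


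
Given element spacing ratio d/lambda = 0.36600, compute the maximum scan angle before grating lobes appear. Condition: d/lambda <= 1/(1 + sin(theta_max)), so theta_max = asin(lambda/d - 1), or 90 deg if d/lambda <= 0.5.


lambda/d - 1 = 1/0.36600 - 1 = 1.732240 >= 1
d/lambda <= 0.5, so the array can scan to endfire without grating lobes: theta_max = 90 deg

90 deg


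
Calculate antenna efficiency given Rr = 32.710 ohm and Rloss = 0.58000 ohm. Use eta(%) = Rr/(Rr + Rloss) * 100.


eta = 32.710 / (32.710 + 0.58000) * 100 = 98.26%

98.26%


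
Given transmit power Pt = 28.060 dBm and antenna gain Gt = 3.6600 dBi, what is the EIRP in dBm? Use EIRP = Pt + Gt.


EIRP = Pt + Gt = 28.060 + 3.6600 = 31.72 dBm

31.72 dBm


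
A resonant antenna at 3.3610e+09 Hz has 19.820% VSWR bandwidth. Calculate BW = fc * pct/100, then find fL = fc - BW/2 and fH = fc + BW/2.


BW = 3.3610e+09 * 19.820/100 = 6.661502e+08 Hz
fL = 3.3610e+09 - 6.661502e+08/2 = 3.028e+09 Hz
fH = 3.3610e+09 + 6.661502e+08/2 = 3.694e+09 Hz

BW=6.662e+08 Hz, fL=3.028e+09 Hz, fH=3.694e+09 Hz


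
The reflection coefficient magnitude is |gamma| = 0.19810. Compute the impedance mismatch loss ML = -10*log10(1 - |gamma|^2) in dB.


ML = -10 * log10(1 - 0.19810^2) = -10 * log10(0.96075639) = 0.1739 dB

0.1739 dB


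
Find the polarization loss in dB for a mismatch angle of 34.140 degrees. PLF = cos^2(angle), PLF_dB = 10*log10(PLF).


PLF_linear = cos^2(34.140 deg) = 0.6850355
PLF_dB = 10 * log10(0.6850355) = -1.643 dB

-1.643 dB


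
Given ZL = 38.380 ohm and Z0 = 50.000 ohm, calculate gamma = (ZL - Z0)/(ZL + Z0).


gamma = (38.380 - 50.000) / (38.380 + 50.000) = -0.1315

-0.1315


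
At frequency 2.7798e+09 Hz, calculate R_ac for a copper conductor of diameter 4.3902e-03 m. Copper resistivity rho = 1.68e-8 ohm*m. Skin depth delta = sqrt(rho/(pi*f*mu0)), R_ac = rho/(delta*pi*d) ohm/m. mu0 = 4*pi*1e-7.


delta = sqrt(1.68e-8 / (pi * 2.7798e+09 * 4*pi*1e-7)) = 1.237280e-06 m
R_ac = 1.68e-8 / (1.237280e-06 * pi * 4.3902e-03) = 0.9845 ohm/m

0.9845 ohm/m


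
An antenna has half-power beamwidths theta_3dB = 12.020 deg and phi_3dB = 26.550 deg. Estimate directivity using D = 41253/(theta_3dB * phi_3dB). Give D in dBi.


D_linear = 41253 / (12.020 * 26.550) = 129.2667
D_dBi = 10 * log10(129.2667) = 21.11 dBi

21.11 dBi


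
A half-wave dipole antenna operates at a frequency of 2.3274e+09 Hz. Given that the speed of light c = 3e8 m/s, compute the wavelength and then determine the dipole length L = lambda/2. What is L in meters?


lambda = c / f = 3.0000e+08 / 2.3274e+09 = 0.1288992 m
L = lambda / 2 = 0.1288992 / 2 = 0.06445 m

0.06445 m


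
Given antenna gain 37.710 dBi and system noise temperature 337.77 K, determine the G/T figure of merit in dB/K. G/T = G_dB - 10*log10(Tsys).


G/T = 37.710 - 10*log10(337.77) = 37.710 - 25.28621 = 12.42 dB/K

12.42 dB/K


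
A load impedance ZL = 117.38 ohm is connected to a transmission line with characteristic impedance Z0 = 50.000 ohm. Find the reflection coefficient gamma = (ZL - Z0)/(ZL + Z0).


gamma = (117.38 - 50.000) / (117.38 + 50.000) = 0.4026

0.4026


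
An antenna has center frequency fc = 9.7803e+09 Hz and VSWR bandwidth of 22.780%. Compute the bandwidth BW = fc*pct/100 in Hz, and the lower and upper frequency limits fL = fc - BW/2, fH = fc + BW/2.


BW = 9.7803e+09 * 22.780/100 = 2.227952e+09 Hz
fL = 9.7803e+09 - 2.227952e+09/2 = 8.666e+09 Hz
fH = 9.7803e+09 + 2.227952e+09/2 = 1.089e+10 Hz

BW=2.228e+09 Hz, fL=8.666e+09 Hz, fH=1.089e+10 Hz


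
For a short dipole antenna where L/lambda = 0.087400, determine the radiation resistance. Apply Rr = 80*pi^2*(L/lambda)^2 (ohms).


Rr = 80 * pi^2 * (0.087400)^2 = 80 * 9.869604 * 7.638760e-03 = 6.031 ohm

6.031 ohm


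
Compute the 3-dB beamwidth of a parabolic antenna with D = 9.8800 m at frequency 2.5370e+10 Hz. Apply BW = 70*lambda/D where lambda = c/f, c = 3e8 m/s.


lambda = c / f = 3.0000e+08 / 2.5370e+10 = 0.01182499 m
BW = 70 * 0.01182499 / 9.8800 = 0.08378 deg

0.08378 deg


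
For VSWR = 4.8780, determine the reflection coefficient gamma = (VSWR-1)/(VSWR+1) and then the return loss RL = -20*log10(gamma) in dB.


gamma = (4.8780 - 1) / (4.8780 + 1) = 0.6597482
RL = -20 * log10(0.6597482) = 3.612 dB

3.612 dB


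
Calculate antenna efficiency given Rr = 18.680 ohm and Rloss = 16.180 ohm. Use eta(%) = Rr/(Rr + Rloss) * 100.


eta = 18.680 / (18.680 + 16.180) * 100 = 53.59%

53.59%


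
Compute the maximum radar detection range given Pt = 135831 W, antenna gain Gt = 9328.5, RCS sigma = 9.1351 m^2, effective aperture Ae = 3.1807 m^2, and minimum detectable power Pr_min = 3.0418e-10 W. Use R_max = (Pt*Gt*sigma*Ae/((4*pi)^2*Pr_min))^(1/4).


R^4 = 135831*9328.5*9.1351*3.1807 / ((4*pi)^2 * 3.0418e-10) = 7.664721e+17
R_max = 7.664721e+17^0.25 = 29589 m

29589 m


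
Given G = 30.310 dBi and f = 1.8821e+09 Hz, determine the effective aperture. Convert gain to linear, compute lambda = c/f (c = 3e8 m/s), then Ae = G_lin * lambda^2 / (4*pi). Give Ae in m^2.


lambda = c / f = 3.0000e+08 / 1.8821e+09 = 0.1593964 m
G_linear = 10^(30.310/10) = 1073.989
Ae = G_linear * lambda^2 / (4*pi) = 1073.989 * 0.1593964^2 / (4*pi) = 2.171 m^2

2.171 m^2


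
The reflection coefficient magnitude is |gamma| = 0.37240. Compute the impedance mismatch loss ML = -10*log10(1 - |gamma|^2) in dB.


ML = -10 * log10(1 - 0.37240^2) = -10 * log10(0.86131824) = 0.6484 dB

0.6484 dB


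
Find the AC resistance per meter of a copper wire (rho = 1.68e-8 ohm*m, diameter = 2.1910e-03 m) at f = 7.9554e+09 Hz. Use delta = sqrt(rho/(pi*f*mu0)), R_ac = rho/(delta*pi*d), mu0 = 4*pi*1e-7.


delta = sqrt(1.68e-8 / (pi * 7.9554e+09 * 4*pi*1e-7)) = 7.313811e-07 m
R_ac = 1.68e-8 / (7.313811e-07 * pi * 2.1910e-03) = 3.337 ohm/m

3.337 ohm/m


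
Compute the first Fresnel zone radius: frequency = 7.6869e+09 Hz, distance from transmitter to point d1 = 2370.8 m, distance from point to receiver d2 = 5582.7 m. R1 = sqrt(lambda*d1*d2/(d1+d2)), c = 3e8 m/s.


lambda = c / f = 3.0000e+08 / 7.6869e+09 = 0.03902744 m
R1 = sqrt(0.03902744 * 2370.8 * 5582.7 / (2370.8 + 5582.7)) = 8.059 m

8.059 m


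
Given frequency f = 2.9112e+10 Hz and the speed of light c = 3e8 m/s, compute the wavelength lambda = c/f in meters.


lambda = c / f = 3.0000e+08 / 2.9112e+10 = 0.01031 m

0.01031 m


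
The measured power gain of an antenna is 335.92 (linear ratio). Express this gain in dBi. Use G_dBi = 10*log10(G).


G_dBi = 10 * log10(335.92) = 25.26 dBi

25.26 dBi


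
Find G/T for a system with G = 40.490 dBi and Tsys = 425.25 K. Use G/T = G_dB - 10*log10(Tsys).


G/T = 40.490 - 10*log10(425.25) = 40.490 - 26.28644 = 14.20 dB/K

14.20 dB/K


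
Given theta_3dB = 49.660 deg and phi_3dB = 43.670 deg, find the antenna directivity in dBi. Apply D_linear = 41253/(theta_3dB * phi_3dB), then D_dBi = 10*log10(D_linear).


D_linear = 41253 / (49.660 * 43.670) = 19.02241
D_dBi = 10 * log10(19.02241) = 12.79 dBi

12.79 dBi


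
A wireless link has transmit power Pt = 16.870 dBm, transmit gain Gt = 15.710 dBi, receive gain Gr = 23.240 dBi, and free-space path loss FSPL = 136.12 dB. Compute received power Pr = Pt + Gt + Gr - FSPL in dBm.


Pr = 16.870 + 15.710 + 23.240 - 136.12 = -80.30 dBm

-80.30 dBm


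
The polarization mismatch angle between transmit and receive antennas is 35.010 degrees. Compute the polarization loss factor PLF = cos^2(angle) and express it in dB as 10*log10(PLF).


PLF_linear = cos^2(35.010 deg) = 0.6708461
PLF_dB = 10 * log10(0.6708461) = -1.734 dB

-1.734 dB


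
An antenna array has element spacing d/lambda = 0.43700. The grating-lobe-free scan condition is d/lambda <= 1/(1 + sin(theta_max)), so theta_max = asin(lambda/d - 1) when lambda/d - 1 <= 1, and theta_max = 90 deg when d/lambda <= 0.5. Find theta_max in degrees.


lambda/d - 1 = 1/0.43700 - 1 = 1.288330 >= 1
d/lambda <= 0.5, so the array can scan to endfire without grating lobes: theta_max = 90 deg

90 deg


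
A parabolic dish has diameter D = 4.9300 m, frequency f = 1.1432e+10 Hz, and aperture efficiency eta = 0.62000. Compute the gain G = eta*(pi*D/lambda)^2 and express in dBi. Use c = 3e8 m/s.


lambda = c / f = 3.0000e+08 / 1.1432e+10 = 0.02624213 m
G_linear = 0.62000 * (pi * 4.9300 / 0.02624213)^2 = 215966.9
G_dBi = 10 * log10(215966.9) = 53.34 dBi

53.34 dBi


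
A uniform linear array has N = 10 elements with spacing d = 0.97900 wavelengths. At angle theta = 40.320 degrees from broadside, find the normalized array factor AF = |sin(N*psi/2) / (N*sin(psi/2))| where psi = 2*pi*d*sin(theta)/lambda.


psi = 2*pi*0.97900*sin(40.320 deg) = 3.980195 rad
AF = |sin(10*3.980195/2) / (10*sin(3.980195/2))| = 0.09505

0.09505


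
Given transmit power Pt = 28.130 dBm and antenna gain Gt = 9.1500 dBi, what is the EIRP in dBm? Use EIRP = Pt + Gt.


EIRP = Pt + Gt = 28.130 + 9.1500 = 37.28 dBm

37.28 dBm


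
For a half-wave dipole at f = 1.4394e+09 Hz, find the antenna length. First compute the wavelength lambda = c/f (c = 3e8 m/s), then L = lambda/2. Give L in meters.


lambda = c / f = 3.0000e+08 / 1.4394e+09 = 0.2084202 m
L = lambda / 2 = 0.2084202 / 2 = 0.1042 m

0.1042 m


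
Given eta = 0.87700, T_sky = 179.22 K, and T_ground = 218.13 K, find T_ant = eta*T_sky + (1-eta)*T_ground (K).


T_ant = 0.87700 * 179.22 + (1 - 0.87700) * 218.13 = 184.0 K

184.0 K


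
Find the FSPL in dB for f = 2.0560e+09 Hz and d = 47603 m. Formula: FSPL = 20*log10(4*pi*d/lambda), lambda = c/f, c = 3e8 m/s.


lambda = c / f = 3.0000e+08 / 2.0560e+09 = 0.1459144 m
FSPL = 20 * log10(4*pi*47603/0.1459144) = 132.3 dB

132.3 dB


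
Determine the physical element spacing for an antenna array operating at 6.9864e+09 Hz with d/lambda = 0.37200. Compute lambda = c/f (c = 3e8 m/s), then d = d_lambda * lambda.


lambda = c / f = 3.0000e+08 / 6.9864e+09 = 0.04294057 m
d = 0.37200 * 0.04294057 = 0.01597 m

0.01597 m


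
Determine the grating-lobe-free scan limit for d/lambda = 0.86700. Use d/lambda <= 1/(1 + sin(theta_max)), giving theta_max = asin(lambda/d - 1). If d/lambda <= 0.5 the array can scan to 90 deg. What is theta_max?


lambda/d - 1 = 1/0.86700 - 1 = 0.1534025
theta_max = asin(0.1534025) = 8.824 deg

8.824 deg


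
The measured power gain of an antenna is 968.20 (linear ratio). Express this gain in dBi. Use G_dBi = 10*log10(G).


G_dBi = 10 * log10(968.20) = 29.86 dBi

29.86 dBi


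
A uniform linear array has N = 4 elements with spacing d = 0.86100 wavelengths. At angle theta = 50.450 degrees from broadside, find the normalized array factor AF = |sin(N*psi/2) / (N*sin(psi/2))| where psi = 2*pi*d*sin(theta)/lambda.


psi = 2*pi*0.86100*sin(50.450 deg) = 4.171348 rad
AF = |sin(4*4.171348/2) / (4*sin(4.171348/2))| = 0.2536

0.2536


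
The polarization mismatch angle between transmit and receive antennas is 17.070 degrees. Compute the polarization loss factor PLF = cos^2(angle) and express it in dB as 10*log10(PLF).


PLF_linear = cos^2(17.070 deg) = 0.9138344
PLF_dB = 10 * log10(0.9138344) = -0.3913 dB

-0.3913 dB


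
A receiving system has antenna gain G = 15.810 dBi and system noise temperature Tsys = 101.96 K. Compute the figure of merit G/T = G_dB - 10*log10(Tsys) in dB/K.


G/T = 15.810 - 10*log10(101.96) = 15.810 - 20.08430 = -4.274 dB/K

-4.274 dB/K


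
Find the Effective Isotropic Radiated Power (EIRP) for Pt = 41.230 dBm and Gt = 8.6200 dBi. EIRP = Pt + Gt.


EIRP = Pt + Gt = 41.230 + 8.6200 = 49.85 dBm

49.85 dBm


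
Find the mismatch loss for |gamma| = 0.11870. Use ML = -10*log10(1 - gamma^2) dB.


ML = -10 * log10(1 - 0.11870^2) = -10 * log10(0.98591031) = 0.06163 dB

0.06163 dB


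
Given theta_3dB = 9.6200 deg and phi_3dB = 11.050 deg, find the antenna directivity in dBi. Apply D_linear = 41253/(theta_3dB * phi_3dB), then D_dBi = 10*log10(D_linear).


D_linear = 41253 / (9.6200 * 11.050) = 388.0773
D_dBi = 10 * log10(388.0773) = 25.89 dBi

25.89 dBi


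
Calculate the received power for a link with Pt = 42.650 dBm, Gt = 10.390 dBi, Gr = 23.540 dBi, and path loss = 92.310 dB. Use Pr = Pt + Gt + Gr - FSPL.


Pr = 42.650 + 10.390 + 23.540 - 92.310 = -15.73 dBm

-15.73 dBm


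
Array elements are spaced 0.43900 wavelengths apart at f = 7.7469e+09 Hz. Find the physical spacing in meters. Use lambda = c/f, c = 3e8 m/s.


lambda = c / f = 3.0000e+08 / 7.7469e+09 = 0.03872517 m
d = 0.43900 * 0.03872517 = 0.01700 m

0.01700 m


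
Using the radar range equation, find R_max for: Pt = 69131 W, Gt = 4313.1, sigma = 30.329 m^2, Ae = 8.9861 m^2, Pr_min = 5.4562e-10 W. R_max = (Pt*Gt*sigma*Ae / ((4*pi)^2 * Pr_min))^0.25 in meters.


R^4 = 69131*4313.1*30.329*8.9861 / ((4*pi)^2 * 5.4562e-10) = 9.431520e+17
R_max = 9.431520e+17^0.25 = 31163 m

31163 m


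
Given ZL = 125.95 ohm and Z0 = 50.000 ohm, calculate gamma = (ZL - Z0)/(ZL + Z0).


gamma = (125.95 - 50.000) / (125.95 + 50.000) = 0.4317

0.4317


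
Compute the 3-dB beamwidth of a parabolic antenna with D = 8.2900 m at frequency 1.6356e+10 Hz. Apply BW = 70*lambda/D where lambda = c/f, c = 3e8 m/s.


lambda = c / f = 3.0000e+08 / 1.6356e+10 = 0.01834189 m
BW = 70 * 0.01834189 / 8.2900 = 0.1549 deg

0.1549 deg


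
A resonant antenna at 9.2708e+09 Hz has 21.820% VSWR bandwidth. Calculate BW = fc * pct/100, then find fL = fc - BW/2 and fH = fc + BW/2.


BW = 9.2708e+09 * 21.820/100 = 2.022889e+09 Hz
fL = 9.2708e+09 - 2.022889e+09/2 = 8.259e+09 Hz
fH = 9.2708e+09 + 2.022889e+09/2 = 1.028e+10 Hz

BW=2.023e+09 Hz, fL=8.259e+09 Hz, fH=1.028e+10 Hz


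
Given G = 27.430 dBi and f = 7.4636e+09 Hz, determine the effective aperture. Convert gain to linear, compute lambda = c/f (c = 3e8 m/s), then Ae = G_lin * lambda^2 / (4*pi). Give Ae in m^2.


lambda = c / f = 3.0000e+08 / 7.4636e+09 = 0.04019508 m
G_linear = 10^(27.430/10) = 553.3501
Ae = G_linear * lambda^2 / (4*pi) = 553.3501 * 0.04019508^2 / (4*pi) = 0.07114 m^2

0.07114 m^2


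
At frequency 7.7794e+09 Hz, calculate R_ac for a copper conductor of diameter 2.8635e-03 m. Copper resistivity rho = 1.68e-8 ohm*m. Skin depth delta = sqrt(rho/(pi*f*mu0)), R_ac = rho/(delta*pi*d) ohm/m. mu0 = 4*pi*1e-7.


delta = sqrt(1.68e-8 / (pi * 7.7794e+09 * 4*pi*1e-7)) = 7.396082e-07 m
R_ac = 1.68e-8 / (7.396082e-07 * pi * 2.8635e-03) = 2.525 ohm/m

2.525 ohm/m


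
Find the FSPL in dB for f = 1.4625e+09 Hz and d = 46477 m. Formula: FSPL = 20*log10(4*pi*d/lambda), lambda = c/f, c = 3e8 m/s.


lambda = c / f = 3.0000e+08 / 1.4625e+09 = 0.2051282 m
FSPL = 20 * log10(4*pi*46477/0.2051282) = 129.1 dB

129.1 dB


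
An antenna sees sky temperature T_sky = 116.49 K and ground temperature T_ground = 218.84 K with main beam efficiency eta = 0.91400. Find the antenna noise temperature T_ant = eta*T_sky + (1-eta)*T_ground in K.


T_ant = 0.91400 * 116.49 + (1 - 0.91400) * 218.84 = 125.3 K

125.3 K


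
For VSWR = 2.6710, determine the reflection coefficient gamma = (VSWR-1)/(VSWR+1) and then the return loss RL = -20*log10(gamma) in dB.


gamma = (2.6710 - 1) / (2.6710 + 1) = 0.4551893
RL = -20 * log10(0.4551893) = 6.836 dB

6.836 dB


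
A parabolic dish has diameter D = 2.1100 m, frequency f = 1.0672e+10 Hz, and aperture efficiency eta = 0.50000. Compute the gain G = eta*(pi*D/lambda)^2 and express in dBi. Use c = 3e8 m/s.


lambda = c / f = 3.0000e+08 / 1.0672e+10 = 0.02811094 m
G_linear = 0.50000 * (pi * 2.1100 / 0.02811094)^2 = 27802.50
G_dBi = 10 * log10(27802.50) = 44.44 dBi

44.44 dBi


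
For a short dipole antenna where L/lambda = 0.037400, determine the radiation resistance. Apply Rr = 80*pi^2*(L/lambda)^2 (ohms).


Rr = 80 * pi^2 * (0.037400)^2 = 80 * 9.869604 * 1.398760e-03 = 1.104 ohm

1.104 ohm


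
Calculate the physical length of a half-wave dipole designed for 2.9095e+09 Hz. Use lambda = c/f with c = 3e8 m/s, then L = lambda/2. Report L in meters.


lambda = c / f = 3.0000e+08 / 2.9095e+09 = 0.1031105 m
L = lambda / 2 = 0.1031105 / 2 = 0.05156 m

0.05156 m


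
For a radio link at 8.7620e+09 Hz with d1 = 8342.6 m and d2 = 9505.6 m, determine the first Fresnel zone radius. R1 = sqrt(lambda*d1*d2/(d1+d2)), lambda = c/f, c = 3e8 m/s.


lambda = c / f = 3.0000e+08 / 8.7620e+09 = 0.03423876 m
R1 = sqrt(0.03423876 * 8342.6 * 9505.6 / (8342.6 + 9505.6)) = 12.33 m

12.33 m


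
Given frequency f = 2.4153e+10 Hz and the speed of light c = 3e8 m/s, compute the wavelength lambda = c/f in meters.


lambda = c / f = 3.0000e+08 / 2.4153e+10 = 0.01242 m

0.01242 m


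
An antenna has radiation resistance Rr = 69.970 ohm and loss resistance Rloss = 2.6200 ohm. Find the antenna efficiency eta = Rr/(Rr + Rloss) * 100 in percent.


eta = 69.970 / (69.970 + 2.6200) * 100 = 96.39%

96.39%


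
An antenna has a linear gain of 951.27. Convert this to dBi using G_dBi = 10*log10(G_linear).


G_dBi = 10 * log10(951.27) = 29.78 dBi

29.78 dBi


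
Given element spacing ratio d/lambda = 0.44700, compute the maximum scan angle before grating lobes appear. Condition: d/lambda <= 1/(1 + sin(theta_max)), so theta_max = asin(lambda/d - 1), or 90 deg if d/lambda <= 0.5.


lambda/d - 1 = 1/0.44700 - 1 = 1.237136 >= 1
d/lambda <= 0.5, so the array can scan to endfire without grating lobes: theta_max = 90 deg

90 deg


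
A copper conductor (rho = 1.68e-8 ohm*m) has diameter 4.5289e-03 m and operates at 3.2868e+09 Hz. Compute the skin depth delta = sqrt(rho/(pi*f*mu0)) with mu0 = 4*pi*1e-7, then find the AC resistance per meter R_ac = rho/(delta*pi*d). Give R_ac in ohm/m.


delta = sqrt(1.68e-8 / (pi * 3.2868e+09 * 4*pi*1e-7)) = 1.137858e-06 m
R_ac = 1.68e-8 / (1.137858e-06 * pi * 4.5289e-03) = 1.038 ohm/m

1.038 ohm/m


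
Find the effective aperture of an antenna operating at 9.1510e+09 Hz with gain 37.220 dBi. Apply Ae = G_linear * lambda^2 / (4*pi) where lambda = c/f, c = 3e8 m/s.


lambda = c / f = 3.0000e+08 / 9.1510e+09 = 0.03278330 m
G_linear = 10^(37.220/10) = 5272.299
Ae = G_linear * lambda^2 / (4*pi) = 5272.299 * 0.03278330^2 / (4*pi) = 0.4509 m^2

0.4509 m^2


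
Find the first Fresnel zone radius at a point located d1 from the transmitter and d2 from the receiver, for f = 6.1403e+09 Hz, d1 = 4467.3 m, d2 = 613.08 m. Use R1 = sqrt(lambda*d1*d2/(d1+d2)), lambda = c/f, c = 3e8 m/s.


lambda = c / f = 3.0000e+08 / 6.1403e+09 = 0.04885755 m
R1 = sqrt(0.04885755 * 4467.3 * 613.08 / (4467.3 + 613.08)) = 5.132 m

5.132 m


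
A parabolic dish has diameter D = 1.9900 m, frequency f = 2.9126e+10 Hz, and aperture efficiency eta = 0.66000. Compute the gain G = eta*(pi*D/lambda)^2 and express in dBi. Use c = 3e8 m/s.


lambda = c / f = 3.0000e+08 / 2.9126e+10 = 0.01030008 m
G_linear = 0.66000 * (pi * 1.9900 / 0.01030008)^2 = 243146.8
G_dBi = 10 * log10(243146.8) = 53.86 dBi

53.86 dBi


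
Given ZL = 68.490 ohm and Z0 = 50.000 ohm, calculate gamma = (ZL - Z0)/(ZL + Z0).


gamma = (68.490 - 50.000) / (68.490 + 50.000) = 0.1560

0.1560


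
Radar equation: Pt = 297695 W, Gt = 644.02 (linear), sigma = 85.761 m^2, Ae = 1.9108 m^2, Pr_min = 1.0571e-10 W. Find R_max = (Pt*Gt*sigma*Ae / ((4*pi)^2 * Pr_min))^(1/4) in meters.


R^4 = 297695*644.02*85.761*1.9108 / ((4*pi)^2 * 1.0571e-10) = 1.882089e+18
R_max = 1.882089e+18^0.25 = 37039 m

37039 m


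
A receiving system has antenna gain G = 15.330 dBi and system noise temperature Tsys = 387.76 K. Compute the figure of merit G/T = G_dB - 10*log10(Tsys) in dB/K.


G/T = 15.330 - 10*log10(387.76) = 15.330 - 25.88563 = -10.56 dB/K

-10.56 dB/K


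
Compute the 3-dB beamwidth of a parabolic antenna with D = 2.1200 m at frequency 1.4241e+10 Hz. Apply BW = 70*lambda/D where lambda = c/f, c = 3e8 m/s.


lambda = c / f = 3.0000e+08 / 1.4241e+10 = 0.02106594 m
BW = 70 * 0.02106594 / 2.1200 = 0.6956 deg

0.6956 deg


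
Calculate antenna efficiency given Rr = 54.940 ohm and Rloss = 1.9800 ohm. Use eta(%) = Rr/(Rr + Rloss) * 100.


eta = 54.940 / (54.940 + 1.9800) * 100 = 96.52%

96.52%


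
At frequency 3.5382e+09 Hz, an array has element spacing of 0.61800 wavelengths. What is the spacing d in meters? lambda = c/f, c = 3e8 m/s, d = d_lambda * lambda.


lambda = c / f = 3.0000e+08 / 3.5382e+09 = 0.08478888 m
d = 0.61800 * 0.08478888 = 0.05240 m

0.05240 m


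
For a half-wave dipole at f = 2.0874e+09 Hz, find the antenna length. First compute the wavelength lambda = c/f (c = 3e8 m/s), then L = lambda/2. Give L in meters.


lambda = c / f = 3.0000e+08 / 2.0874e+09 = 0.1437195 m
L = lambda / 2 = 0.1437195 / 2 = 0.07186 m

0.07186 m


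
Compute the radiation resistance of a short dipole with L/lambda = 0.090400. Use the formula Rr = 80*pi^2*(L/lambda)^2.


Rr = 80 * pi^2 * (0.090400)^2 = 80 * 9.869604 * 8.172160e-03 = 6.452 ohm

6.452 ohm


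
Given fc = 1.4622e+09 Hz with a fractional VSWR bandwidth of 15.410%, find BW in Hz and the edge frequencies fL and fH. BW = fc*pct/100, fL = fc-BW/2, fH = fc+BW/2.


BW = 1.4622e+09 * 15.410/100 = 2.253250e+08 Hz
fL = 1.4622e+09 - 2.253250e+08/2 = 1.350e+09 Hz
fH = 1.4622e+09 + 2.253250e+08/2 = 1.575e+09 Hz

BW=2.253e+08 Hz, fL=1.350e+09 Hz, fH=1.575e+09 Hz


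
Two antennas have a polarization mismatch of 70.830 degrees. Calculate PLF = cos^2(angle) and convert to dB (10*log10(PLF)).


PLF_linear = cos^2(70.830 deg) = 0.1078283
PLF_dB = 10 * log10(0.1078283) = -9.673 dB

-9.673 dB


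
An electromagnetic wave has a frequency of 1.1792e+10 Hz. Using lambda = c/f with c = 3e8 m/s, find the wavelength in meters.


lambda = c / f = 3.0000e+08 / 1.1792e+10 = 0.02544 m

0.02544 m


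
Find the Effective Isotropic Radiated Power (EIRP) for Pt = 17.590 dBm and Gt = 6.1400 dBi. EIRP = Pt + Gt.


EIRP = Pt + Gt = 17.590 + 6.1400 = 23.73 dBm

23.73 dBm


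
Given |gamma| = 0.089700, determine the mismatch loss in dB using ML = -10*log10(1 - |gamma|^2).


ML = -10 * log10(1 - 0.089700^2) = -10 * log10(0.99195391) = 0.03509 dB

0.03509 dB


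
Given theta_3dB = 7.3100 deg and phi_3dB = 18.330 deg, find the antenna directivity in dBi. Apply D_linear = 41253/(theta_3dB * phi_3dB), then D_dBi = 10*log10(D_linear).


D_linear = 41253 / (7.3100 * 18.330) = 307.8759
D_dBi = 10 * log10(307.8759) = 24.88 dBi

24.88 dBi


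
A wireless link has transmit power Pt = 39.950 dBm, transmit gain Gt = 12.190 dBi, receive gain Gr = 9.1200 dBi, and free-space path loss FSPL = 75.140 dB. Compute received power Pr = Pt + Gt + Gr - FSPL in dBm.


Pr = 39.950 + 12.190 + 9.1200 - 75.140 = -13.88 dBm

-13.88 dBm


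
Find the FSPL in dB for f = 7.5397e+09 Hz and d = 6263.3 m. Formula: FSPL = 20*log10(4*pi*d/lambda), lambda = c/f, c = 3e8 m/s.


lambda = c / f = 3.0000e+08 / 7.5397e+09 = 0.03978938 m
FSPL = 20 * log10(4*pi*6263.3/0.03978938) = 125.9 dB

125.9 dB


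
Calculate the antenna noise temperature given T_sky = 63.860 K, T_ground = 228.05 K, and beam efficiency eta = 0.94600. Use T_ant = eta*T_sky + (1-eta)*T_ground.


T_ant = 0.94600 * 63.860 + (1 - 0.94600) * 228.05 = 72.73 K

72.73 K


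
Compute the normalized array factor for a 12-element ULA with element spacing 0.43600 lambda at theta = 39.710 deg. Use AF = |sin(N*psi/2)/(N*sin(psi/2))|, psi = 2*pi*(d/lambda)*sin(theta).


psi = 2*pi*0.43600*sin(39.710 deg) = 1.750252 rad
AF = |sin(12*1.750252/2) / (12*sin(1.750252/2))| = 0.09558

0.09558


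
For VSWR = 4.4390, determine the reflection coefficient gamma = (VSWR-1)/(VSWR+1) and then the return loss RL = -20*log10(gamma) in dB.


gamma = (4.4390 - 1) / (4.4390 + 1) = 0.6322853
RL = -20 * log10(0.6322853) = 3.982 dB

3.982 dB


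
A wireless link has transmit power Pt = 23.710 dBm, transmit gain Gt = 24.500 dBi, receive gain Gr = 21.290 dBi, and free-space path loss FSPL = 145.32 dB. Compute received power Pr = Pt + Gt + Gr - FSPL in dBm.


Pr = 23.710 + 24.500 + 21.290 - 145.32 = -75.82 dBm

-75.82 dBm


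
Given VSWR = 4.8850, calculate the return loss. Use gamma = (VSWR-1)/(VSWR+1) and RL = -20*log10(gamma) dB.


gamma = (4.8850 - 1) / (4.8850 + 1) = 0.6601529
RL = -20 * log10(0.6601529) = 3.607 dB

3.607 dB


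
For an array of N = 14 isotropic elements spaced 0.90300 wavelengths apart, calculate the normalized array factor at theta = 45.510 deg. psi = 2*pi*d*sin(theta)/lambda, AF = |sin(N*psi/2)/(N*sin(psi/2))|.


psi = 2*pi*0.90300*sin(45.510 deg) = 4.047475 rad
AF = |sin(14*4.047475/2) / (14*sin(4.047475/2))| = 4.604e-03

4.604e-03


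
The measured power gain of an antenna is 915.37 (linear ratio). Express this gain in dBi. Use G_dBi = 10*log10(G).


G_dBi = 10 * log10(915.37) = 29.62 dBi

29.62 dBi


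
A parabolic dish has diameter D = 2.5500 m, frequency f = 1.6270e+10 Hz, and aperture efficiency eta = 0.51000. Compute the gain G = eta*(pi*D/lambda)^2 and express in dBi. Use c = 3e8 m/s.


lambda = c / f = 3.0000e+08 / 1.6270e+10 = 0.01843884 m
G_linear = 0.51000 * (pi * 2.5500 / 0.01843884)^2 = 96268.25
G_dBi = 10 * log10(96268.25) = 49.83 dBi

49.83 dBi


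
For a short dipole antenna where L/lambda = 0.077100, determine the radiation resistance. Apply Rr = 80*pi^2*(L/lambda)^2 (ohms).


Rr = 80 * pi^2 * (0.077100)^2 = 80 * 9.869604 * 5.944410e-03 = 4.694 ohm

4.694 ohm


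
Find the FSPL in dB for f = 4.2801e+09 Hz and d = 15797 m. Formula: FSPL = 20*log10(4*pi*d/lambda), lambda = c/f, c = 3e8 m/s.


lambda = c / f = 3.0000e+08 / 4.2801e+09 = 0.07009182 m
FSPL = 20 * log10(4*pi*15797/0.07009182) = 129.0 dB

129.0 dB


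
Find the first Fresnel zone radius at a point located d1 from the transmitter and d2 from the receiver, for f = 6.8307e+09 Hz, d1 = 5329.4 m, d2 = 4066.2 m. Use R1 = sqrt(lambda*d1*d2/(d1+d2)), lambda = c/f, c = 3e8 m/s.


lambda = c / f = 3.0000e+08 / 6.8307e+09 = 0.04391936 m
R1 = sqrt(0.04391936 * 5329.4 * 4066.2 / (5329.4 + 4066.2)) = 10.06 m

10.06 m


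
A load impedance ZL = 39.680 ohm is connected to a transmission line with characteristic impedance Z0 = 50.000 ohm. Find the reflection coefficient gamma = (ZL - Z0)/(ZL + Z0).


gamma = (39.680 - 50.000) / (39.680 + 50.000) = -0.1151

-0.1151


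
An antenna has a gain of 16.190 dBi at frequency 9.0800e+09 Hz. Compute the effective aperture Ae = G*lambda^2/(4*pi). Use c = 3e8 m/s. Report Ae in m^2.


lambda = c / f = 3.0000e+08 / 9.0800e+09 = 0.03303965 m
G_linear = 10^(16.190/10) = 41.59106
Ae = G_linear * lambda^2 / (4*pi) = 41.59106 * 0.03303965^2 / (4*pi) = 3.613e-03 m^2

3.613e-03 m^2


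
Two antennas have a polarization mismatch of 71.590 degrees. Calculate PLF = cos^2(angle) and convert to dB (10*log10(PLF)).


PLF_linear = cos^2(71.590 deg) = 0.09973889
PLF_dB = 10 * log10(0.09973889) = -10.01 dB

-10.01 dB


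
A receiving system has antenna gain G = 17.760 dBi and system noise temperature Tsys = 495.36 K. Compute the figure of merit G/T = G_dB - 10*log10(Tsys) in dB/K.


G/T = 17.760 - 10*log10(495.36) = 17.760 - 26.94921 = -9.189 dB/K

-9.189 dB/K


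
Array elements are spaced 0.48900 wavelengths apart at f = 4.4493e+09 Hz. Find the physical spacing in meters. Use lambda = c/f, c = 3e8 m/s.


lambda = c / f = 3.0000e+08 / 4.4493e+09 = 0.06742634 m
d = 0.48900 * 0.06742634 = 0.03297 m

0.03297 m


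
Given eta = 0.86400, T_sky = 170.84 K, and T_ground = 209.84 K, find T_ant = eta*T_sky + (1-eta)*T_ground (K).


T_ant = 0.86400 * 170.84 + (1 - 0.86400) * 209.84 = 176.1 K

176.1 K


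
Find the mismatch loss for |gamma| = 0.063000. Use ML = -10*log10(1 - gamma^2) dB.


ML = -10 * log10(1 - 0.063000^2) = -10 * log10(0.996031) = 0.01727 dB

0.01727 dB


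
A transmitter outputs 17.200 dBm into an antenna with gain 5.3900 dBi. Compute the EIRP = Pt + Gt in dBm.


EIRP = Pt + Gt = 17.200 + 5.3900 = 22.59 dBm

22.59 dBm


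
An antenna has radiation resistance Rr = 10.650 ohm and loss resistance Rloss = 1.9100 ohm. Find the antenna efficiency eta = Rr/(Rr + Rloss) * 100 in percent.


eta = 10.650 / (10.650 + 1.9100) * 100 = 84.79%

84.79%


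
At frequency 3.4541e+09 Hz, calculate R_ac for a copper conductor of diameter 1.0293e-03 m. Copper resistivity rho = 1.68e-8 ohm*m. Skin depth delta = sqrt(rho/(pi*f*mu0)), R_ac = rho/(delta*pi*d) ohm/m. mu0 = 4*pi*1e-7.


delta = sqrt(1.68e-8 / (pi * 3.4541e+09 * 4*pi*1e-7)) = 1.109960e-06 m
R_ac = 1.68e-8 / (1.109960e-06 * pi * 1.0293e-03) = 4.681 ohm/m

4.681 ohm/m


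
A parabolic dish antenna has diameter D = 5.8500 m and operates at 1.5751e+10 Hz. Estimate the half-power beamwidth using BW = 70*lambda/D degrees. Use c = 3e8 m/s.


lambda = c / f = 3.0000e+08 / 1.5751e+10 = 0.01904641 m
BW = 70 * 0.01904641 / 5.8500 = 0.2279 deg

0.2279 deg


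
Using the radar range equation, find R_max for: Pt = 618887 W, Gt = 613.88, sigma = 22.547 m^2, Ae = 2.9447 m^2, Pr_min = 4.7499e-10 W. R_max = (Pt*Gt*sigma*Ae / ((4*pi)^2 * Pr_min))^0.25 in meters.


R^4 = 618887*613.88*22.547*2.9447 / ((4*pi)^2 * 4.7499e-10) = 3.362950e+17
R_max = 3.362950e+17^0.25 = 24081 m

24081 m


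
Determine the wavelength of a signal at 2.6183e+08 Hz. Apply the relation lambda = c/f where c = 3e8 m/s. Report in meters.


lambda = c / f = 3.0000e+08 / 2.6183e+08 = 1.146 m

1.146 m


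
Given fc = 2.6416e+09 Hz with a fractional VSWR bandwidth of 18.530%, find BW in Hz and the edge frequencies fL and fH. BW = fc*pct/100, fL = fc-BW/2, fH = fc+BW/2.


BW = 2.6416e+09 * 18.530/100 = 4.894885e+08 Hz
fL = 2.6416e+09 - 4.894885e+08/2 = 2.397e+09 Hz
fH = 2.6416e+09 + 4.894885e+08/2 = 2.886e+09 Hz

BW=4.895e+08 Hz, fL=2.397e+09 Hz, fH=2.886e+09 Hz


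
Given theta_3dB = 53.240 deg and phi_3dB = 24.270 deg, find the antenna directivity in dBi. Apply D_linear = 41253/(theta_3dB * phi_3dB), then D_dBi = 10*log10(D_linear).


D_linear = 41253 / (53.240 * 24.270) = 31.92624
D_dBi = 10 * log10(31.92624) = 15.04 dBi

15.04 dBi


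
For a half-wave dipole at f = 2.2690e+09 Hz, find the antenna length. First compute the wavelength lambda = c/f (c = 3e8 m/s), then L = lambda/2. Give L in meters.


lambda = c / f = 3.0000e+08 / 2.2690e+09 = 0.1322168 m
L = lambda / 2 = 0.1322168 / 2 = 0.06611 m

0.06611 m


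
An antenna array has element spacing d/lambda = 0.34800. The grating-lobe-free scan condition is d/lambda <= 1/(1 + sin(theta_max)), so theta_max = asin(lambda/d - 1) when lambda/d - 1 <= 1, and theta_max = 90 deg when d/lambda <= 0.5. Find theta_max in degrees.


lambda/d - 1 = 1/0.34800 - 1 = 1.873563 >= 1
d/lambda <= 0.5, so the array can scan to endfire without grating lobes: theta_max = 90 deg

90 deg


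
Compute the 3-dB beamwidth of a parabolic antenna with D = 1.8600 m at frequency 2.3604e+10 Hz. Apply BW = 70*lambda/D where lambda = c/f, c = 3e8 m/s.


lambda = c / f = 3.0000e+08 / 2.3604e+10 = 0.01270971 m
BW = 70 * 0.01270971 / 1.8600 = 0.4783 deg

0.4783 deg


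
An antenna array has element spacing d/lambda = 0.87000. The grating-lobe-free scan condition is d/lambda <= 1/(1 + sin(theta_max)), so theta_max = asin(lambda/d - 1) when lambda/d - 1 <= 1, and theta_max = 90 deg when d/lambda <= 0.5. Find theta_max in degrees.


lambda/d - 1 = 1/0.87000 - 1 = 0.1494253
theta_max = asin(0.1494253) = 8.594 deg

8.594 deg


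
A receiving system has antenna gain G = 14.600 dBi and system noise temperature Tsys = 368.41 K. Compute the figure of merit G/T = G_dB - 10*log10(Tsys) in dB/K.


G/T = 14.600 - 10*log10(368.41) = 14.600 - 25.66331 = -11.06 dB/K

-11.06 dB/K


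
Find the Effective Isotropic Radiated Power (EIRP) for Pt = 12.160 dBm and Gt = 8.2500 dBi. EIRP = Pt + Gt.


EIRP = Pt + Gt = 12.160 + 8.2500 = 20.41 dBm

20.41 dBm


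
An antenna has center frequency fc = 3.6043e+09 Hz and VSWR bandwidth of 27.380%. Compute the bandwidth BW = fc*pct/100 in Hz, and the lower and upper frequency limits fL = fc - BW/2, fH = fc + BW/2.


BW = 3.6043e+09 * 27.380/100 = 9.868573e+08 Hz
fL = 3.6043e+09 - 9.868573e+08/2 = 3.111e+09 Hz
fH = 3.6043e+09 + 9.868573e+08/2 = 4.098e+09 Hz

BW=9.869e+08 Hz, fL=3.111e+09 Hz, fH=4.098e+09 Hz


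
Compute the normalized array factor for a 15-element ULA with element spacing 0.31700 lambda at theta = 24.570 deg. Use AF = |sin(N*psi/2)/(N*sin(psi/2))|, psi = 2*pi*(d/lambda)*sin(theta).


psi = 2*pi*0.31700*sin(24.570 deg) = 0.8281871 rad
AF = |sin(15*0.8281871/2) / (15*sin(0.8281871/2))| = 0.01188

0.01188


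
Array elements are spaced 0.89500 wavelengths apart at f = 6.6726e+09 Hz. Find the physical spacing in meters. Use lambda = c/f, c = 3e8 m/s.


lambda = c / f = 3.0000e+08 / 6.6726e+09 = 0.04495999 m
d = 0.89500 * 0.04495999 = 0.04024 m

0.04024 m
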